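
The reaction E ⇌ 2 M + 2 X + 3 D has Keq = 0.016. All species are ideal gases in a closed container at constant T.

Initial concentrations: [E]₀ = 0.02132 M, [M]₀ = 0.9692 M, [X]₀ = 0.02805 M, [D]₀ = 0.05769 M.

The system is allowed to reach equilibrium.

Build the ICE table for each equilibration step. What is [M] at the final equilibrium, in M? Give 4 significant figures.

Q₀ = 6.6559e-06 vs Keq = 0.016 ⇒ Q<K, forward
Step 1:
                   E          M          X          D
  I          0.02132     0.9692    0.02805    0.05769
  C         -0.02078    0.04157    0.04157    0.06235
  E       5.3538e-04      1.011    0.06962       0.12
  solve Keq expr → x = 0.02078; check Q = 0.016

[M]_eq = 1.011 M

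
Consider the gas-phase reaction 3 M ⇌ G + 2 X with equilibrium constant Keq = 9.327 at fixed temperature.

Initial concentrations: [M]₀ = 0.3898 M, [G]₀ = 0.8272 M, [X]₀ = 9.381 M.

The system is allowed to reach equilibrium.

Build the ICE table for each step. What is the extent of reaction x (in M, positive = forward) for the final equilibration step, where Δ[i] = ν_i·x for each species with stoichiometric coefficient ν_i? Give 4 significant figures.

Q₀ = 1229 vs Keq = 9.327 ⇒ Q>K, reverse
Step 1:
                    M           G           X
  init         0.3898      0.8272       9.381
  Δ             1.138     -0.3795     -0.7589
  eq            1.528      0.4477       8.622
  solve Keq expr → x = -0.3795; check Q = 9.327

x = -0.3795 M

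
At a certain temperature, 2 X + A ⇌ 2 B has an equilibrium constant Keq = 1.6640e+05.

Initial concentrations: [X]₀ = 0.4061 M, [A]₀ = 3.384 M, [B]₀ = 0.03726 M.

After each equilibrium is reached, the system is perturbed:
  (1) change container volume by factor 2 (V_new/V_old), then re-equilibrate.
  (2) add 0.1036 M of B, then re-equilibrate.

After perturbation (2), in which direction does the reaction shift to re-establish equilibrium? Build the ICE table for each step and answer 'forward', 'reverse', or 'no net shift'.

Direction: reverse

Q₀ = 0.002488 vs Keq = 1.6640e+05 ⇒ Q<K, forward
Step 1:
                    X           A           B
  I            0.4061       3.384     0.03726
  C           -0.4055     -0.2027      0.4055
  E        6.0853e-04       3.181      0.4428
  solve Keq expr → x = 0.2027; check Q = 1.6640e+05
Then change container volume by factor 2 (V_new/V_old).
Step 2:
                    X           A           B
  I        3.0427e-04       1.591      0.2214
  C        1.2578e-04  6.2889e-05 -1.2578e-04
  E        4.3004e-04       1.591      0.2212
  solve Keq expr → x = -6.2889e-05; check Q = 1.6640e+05
Then add 0.1036 M of B.
Step 3:
                    X           A           B
  I        4.3004e-04       1.591      0.3248
  C        2.0096e-04  1.0048e-04 -2.0096e-04
  E        6.3100e-04       1.591      0.3246
  solve Keq expr → x = -1.0048e-04; check Q = 1.6640e+05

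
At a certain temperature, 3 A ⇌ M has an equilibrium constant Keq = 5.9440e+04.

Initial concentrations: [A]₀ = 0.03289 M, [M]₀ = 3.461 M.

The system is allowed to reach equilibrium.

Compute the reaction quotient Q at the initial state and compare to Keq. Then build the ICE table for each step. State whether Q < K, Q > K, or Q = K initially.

Q₀ = 9.7277e+04; Q > K (proceeds reverse)

Q₀ = 9.7277e+04 vs Keq = 5.9440e+04 ⇒ Q>K, reverse
Step 1:
                    A           M
  Initial     0.03289       3.461
  Change     0.005862   -0.001954
  Equil       0.03875       3.459
  solve Keq expr → x = -0.001954; check Q = 5.9440e+04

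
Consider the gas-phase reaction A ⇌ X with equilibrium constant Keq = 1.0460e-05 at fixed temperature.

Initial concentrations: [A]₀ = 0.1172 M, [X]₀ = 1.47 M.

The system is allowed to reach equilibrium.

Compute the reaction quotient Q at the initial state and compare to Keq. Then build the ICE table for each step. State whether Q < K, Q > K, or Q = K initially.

Q₀ = 12.54 vs Keq = 1.0460e-05 ⇒ Q>K, reverse
Step 1:
                    A           X
  init         0.1172        1.47
  Δ              1.47       -1.47
  eq            1.587  1.6602e-05
  solve Keq expr → x = -1.47; check Q = 1.0460e-05

Q₀ = 12.54; Q > K (proceeds reverse)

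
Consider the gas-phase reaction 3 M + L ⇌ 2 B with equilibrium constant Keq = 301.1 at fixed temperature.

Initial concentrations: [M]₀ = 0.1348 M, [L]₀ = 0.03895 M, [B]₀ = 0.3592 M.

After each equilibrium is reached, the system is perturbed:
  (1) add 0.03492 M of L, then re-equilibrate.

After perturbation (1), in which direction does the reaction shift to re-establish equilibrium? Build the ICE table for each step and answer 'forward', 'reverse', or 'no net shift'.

Q₀ = 1352 vs Keq = 301.1 ⇒ Q>K, reverse
Step 1:
                   M          L          B
  init        0.1348    0.03895     0.3592
  Δ          0.05018    0.01673   -0.03345
  eq           0.185    0.05568     0.3257
  solve Keq expr → x = -0.01673; check Q = 301.1
Then add 0.03492 M of L.
Step 2:
                   M          L          B
  init         0.185     0.0906     0.3257
  Δ          -0.0195  -0.006499      0.013
  eq          0.1655     0.0841     0.3387
  solve Keq expr → x = 0.006499; check Q = 301.1

Direction: forward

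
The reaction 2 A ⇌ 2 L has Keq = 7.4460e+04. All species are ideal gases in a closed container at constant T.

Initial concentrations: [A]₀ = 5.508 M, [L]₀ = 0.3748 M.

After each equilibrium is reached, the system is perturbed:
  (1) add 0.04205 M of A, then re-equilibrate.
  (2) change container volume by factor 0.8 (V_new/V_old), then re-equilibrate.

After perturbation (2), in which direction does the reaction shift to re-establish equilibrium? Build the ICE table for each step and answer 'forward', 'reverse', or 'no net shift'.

Q₀ = 0.00463 vs Keq = 7.4460e+04 ⇒ Q<K, forward
Step 1:
                    A           L
  init          5.508      0.3748
  Δ            -5.487       5.487
  eq          0.02148       5.861
  solve Keq expr → x = 2.743; check Q = 7.4460e+04
Then add 0.04205 M of A.
Step 2:
                    A           L
  init        0.06353       5.861
  Δ           -0.0419      0.0419
  eq          0.02163       5.903
  solve Keq expr → x = 0.02095; check Q = 7.4460e+04
Then change container volume by factor 0.8 (V_new/V_old).
Step 3:
                    A           L
  init        0.02704       7.379
  Δ                 0           0
  eq          0.02704       7.379
  solve Keq expr → x = 0; check Q = 7.4460e+04

Direction: no net shift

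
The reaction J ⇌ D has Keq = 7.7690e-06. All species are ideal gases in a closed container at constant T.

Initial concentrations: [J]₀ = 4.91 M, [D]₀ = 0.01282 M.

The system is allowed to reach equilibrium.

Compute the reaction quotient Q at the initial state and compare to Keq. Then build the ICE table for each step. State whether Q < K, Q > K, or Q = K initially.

Q₀ = 0.002611 vs Keq = 7.7690e-06 ⇒ Q>K, reverse
Step 1:
                    J           D
  Initial        4.91     0.01282
  Change      0.01278    -0.01278
  Equil         4.923  3.8245e-05
  solve Keq expr → x = -0.01278; check Q = 7.7690e-06

Q₀ = 0.002611; Q > K (proceeds reverse)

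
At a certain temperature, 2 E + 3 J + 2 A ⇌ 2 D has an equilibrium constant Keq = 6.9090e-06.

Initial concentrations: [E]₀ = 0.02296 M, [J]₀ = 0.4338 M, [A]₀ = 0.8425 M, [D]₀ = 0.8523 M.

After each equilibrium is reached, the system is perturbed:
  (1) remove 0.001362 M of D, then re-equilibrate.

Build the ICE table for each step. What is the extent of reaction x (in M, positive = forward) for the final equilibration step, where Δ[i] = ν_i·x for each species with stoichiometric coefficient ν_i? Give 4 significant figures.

x = 6.6368e-04 M

Q₀ = 2.3781e+04 vs Keq = 6.9090e-06 ⇒ Q>K, reverse
Step 1:
                  E         J         A         D
  I         0.02296    0.4338    0.8425    0.8523
  C          0.8438     1.266    0.8438   -0.8438
  E          0.8667     1.699     1.686  0.008512
  solve Keq expr → x = -0.4219; check Q = 6.9090e-06
Then remove 0.001362 M of D.
Step 2:
                  E         J         A         D
  I          0.8667     1.699     1.686   0.00715
  C       -0.001327 -0.001991 -0.001327  0.001327
  E          0.8654     1.697     1.685  0.008477
  solve Keq expr → x = 6.6368e-04; check Q = 6.9090e-06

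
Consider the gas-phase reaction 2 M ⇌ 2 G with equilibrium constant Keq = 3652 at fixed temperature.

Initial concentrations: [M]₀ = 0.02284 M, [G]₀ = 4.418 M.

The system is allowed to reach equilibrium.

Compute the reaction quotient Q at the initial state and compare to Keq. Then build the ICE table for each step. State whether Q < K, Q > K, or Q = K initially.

Q₀ = 3.7416e+04; Q > K (proceeds reverse)

Q₀ = 3.7416e+04 vs Keq = 3652 ⇒ Q>K, reverse
Step 1:
                   M          G
  init       0.02284      4.418
  Δ          0.04945   -0.04945
  eq         0.07229      4.369
  solve Keq expr → x = -0.02472; check Q = 3652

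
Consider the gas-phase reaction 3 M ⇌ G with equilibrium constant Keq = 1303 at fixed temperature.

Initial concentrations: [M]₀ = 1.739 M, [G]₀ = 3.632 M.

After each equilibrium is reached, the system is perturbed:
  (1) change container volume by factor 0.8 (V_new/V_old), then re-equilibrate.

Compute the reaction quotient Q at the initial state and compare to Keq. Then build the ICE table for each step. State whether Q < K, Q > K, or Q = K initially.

Q₀ = 0.6906; Q < K (proceeds forward)

Q₀ = 0.6906 vs Keq = 1303 ⇒ Q<K, forward
Step 1:
                    M           G
  I             1.739       3.632
  C            -1.592      0.5306
  E            0.1473       4.163
  solve Keq expr → x = 0.5306; check Q = 1303
Then change container volume by factor 0.8 (V_new/V_old).
Step 2:
                    M           G
  I            0.1841       5.203
  C          -0.02536    0.008454
  E            0.1587       5.212
  solve Keq expr → x = 0.008454; check Q = 1303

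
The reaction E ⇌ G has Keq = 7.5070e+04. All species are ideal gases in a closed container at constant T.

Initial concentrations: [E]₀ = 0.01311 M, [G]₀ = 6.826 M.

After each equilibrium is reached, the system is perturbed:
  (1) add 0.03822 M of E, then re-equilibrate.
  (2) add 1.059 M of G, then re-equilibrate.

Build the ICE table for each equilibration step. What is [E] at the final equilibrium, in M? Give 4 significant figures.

[E]_eq = 1.0572e-04 M

Q₀ = 520.7 vs Keq = 7.5070e+04 ⇒ Q<K, forward
Step 1:
                    E           G
  Initial     0.01311       6.826
  Change     -0.01302     0.01302
  Equil    9.1102e-05       6.839
  solve Keq expr → x = 0.01302; check Q = 7.5070e+04
Then add 0.03822 M of E.
Step 2:
                    E           G
  Initial     0.03831       6.839
  Change     -0.03822     0.03822
  Equil    9.1611e-05       6.877
  solve Keq expr → x = 0.03822; check Q = 7.5070e+04
Then add 1.059 M of G.
Step 3:
                    E           G
  Initial  9.1611e-05       7.936
  Change   1.4107e-05 -1.4107e-05
  Equil    1.0572e-04       7.936
  solve Keq expr → x = -1.4107e-05; check Q = 7.5070e+04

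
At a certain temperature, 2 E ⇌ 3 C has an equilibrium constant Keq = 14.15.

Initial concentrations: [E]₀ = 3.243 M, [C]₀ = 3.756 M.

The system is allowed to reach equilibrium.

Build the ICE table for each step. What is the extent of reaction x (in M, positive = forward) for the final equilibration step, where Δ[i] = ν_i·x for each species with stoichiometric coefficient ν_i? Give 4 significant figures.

Q₀ = 5.038 vs Keq = 14.15 ⇒ Q<K, forward
Step 1:
                    E           C
  I             3.243       3.756
  C           -0.5879      0.8818
  E             2.655       4.638
  solve Keq expr → x = 0.2939; check Q = 14.15

x = 0.2939 M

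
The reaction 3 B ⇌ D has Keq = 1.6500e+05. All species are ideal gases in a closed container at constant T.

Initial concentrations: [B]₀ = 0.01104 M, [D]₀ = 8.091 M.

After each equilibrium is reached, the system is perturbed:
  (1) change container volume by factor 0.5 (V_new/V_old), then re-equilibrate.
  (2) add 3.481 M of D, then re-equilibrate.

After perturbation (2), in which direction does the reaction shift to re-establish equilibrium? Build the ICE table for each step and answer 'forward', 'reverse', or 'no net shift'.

Direction: reverse

Q₀ = 6.0131e+06 vs Keq = 1.6500e+05 ⇒ Q>K, reverse
Step 1:
                  B         D
  I         0.01104     8.091
  C         0.02555 -0.008516
  E         0.03659     8.082
  solve Keq expr → x = -0.008516; check Q = 1.6500e+05
Then change container volume by factor 0.5 (V_new/V_old).
Step 2:
                  B         D
  I         0.07318     16.16
  C        -0.02707  0.009023
  E         0.04611     16.17
  solve Keq expr → x = 0.009023; check Q = 1.6500e+05
Then add 3.481 M of D.
Step 3:
                  B         D
  I         0.04611     19.65
  C        0.003095 -0.001032
  E          0.0492     19.65
  solve Keq expr → x = -0.001032; check Q = 1.6500e+05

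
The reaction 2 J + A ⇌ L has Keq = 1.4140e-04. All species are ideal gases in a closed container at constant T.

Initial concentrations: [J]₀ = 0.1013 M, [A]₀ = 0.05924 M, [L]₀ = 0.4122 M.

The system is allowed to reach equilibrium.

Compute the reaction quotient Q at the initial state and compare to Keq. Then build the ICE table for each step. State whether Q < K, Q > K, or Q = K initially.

Q₀ = 678.1 vs Keq = 1.4140e-04 ⇒ Q>K, reverse
Step 1:
                    J           A           L
  Initial      0.1013     0.05924      0.4122
  Change       0.8243      0.4121     -0.4121
  Equil        0.9256      0.4714  5.7103e-05
  solve Keq expr → x = -0.4121; check Q = 1.4140e-04

Q₀ = 678.1; Q > K (proceeds reverse)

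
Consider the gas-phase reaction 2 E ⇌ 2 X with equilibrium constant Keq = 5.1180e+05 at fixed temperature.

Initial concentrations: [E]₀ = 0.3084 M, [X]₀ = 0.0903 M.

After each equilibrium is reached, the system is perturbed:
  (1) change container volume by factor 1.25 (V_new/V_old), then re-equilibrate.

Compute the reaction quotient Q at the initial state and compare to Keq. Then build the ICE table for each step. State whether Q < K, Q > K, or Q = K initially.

Q₀ = 0.08573 vs Keq = 5.1180e+05 ⇒ Q<K, forward
Step 1:
                  E         X
  init       0.3084    0.0903
  Δ         -0.3078    0.3078
  eq      5.5653e-04    0.3981
  solve Keq expr → x = 0.1539; check Q = 5.1180e+05
Then change container volume by factor 1.25 (V_new/V_old).
Step 2:
                  E         X
  init    4.4522e-04    0.3185
  Δ               0         0
  eq      4.4522e-04    0.3185
  solve Keq expr → x = 0; check Q = 5.1180e+05

Q₀ = 0.08573; Q < K (proceeds forward)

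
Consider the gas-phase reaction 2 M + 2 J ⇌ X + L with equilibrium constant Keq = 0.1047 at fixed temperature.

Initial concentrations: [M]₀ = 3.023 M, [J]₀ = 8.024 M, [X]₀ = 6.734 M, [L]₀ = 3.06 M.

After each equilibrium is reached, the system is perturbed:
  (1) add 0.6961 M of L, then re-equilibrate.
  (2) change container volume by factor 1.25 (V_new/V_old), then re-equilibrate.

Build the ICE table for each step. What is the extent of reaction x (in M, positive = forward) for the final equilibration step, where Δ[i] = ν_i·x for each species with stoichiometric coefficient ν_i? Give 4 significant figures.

x = -0.14 M

Q₀ = 0.03502 vs Keq = 0.1047 ⇒ Q<K, forward
Step 1:
                    M           J           X           L
  I             3.023       8.024       6.734        3.06
  C           -0.8639     -0.8639      0.4319      0.4319
  E             2.159        7.16       7.166       3.492
  solve Keq expr → x = 0.4319; check Q = 0.1047
Then add 0.6961 M of L.
Step 2:
                    M           J           X           L
  I             2.159        7.16       7.166       4.188
  C            0.1331      0.1331    -0.06653    -0.06653
  E             2.292       7.293       7.099       4.122
  solve Keq expr → x = -0.06653; check Q = 0.1047
Then change container volume by factor 1.25 (V_new/V_old).
Step 3:
                    M           J           X           L
  I             1.834       5.835        5.68       3.297
  C              0.28        0.28       -0.14       -0.14
  E             2.114       6.115        5.54       3.157
  solve Keq expr → x = -0.14; check Q = 0.1047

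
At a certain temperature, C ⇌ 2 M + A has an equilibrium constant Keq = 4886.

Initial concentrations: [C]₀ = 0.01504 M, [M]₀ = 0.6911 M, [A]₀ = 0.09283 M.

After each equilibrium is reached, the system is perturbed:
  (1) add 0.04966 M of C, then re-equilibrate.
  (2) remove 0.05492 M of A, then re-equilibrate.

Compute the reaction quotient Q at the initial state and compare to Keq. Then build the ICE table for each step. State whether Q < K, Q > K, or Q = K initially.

Q₀ = 2.948 vs Keq = 4886 ⇒ Q<K, forward
Step 1:
                  C         M         A
  init      0.01504    0.6911   0.09283
  Δ        -0.01503   0.03006   0.01503
  eq      1.1480e-05    0.7212    0.1079
  solve Keq expr → x = 0.01503; check Q = 4886
Then add 0.04966 M of C.
Step 2:
                  C         M         A
  init      0.04967    0.7212    0.1079
  Δ        -0.04965    0.0993   0.04965
  eq      2.1700e-05    0.8205    0.1575
  solve Keq expr → x = 0.04965; check Q = 4886
Then remove 0.05492 M of A.
Step 3:
                  C         M         A
  init    2.1700e-05    0.8205    0.1026
  Δ       -7.5648e-06 1.5130e-05 7.5648e-06
  eq      1.4135e-05    0.8205    0.1026
  solve Keq expr → x = 7.5648e-06; check Q = 4886

Q₀ = 2.948; Q < K (proceeds forward)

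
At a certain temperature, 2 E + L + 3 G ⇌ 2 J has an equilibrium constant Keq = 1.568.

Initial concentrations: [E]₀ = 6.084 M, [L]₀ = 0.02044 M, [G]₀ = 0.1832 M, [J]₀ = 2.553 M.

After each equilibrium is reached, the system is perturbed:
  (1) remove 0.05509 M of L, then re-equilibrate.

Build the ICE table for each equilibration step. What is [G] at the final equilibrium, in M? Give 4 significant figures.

Q₀ = 1401 vs Keq = 1.568 ⇒ Q>K, reverse
Step 1:
                    E           L           G           J
  I             6.084     0.02044      0.1832       2.553
  C            0.3574      0.1787      0.5361     -0.3574
  E             6.441      0.1991      0.7193       2.196
  solve Keq expr → x = -0.1787; check Q = 1.568
Then remove 0.05509 M of L.
Step 2:
                    E           L           G           J
  I             6.441       0.144      0.7193       2.196
  C           0.03058     0.01529     0.04587    -0.03058
  E             6.472      0.1593      0.7651       2.165
  solve Keq expr → x = -0.01529; check Q = 1.568

[G]_eq = 0.7651 M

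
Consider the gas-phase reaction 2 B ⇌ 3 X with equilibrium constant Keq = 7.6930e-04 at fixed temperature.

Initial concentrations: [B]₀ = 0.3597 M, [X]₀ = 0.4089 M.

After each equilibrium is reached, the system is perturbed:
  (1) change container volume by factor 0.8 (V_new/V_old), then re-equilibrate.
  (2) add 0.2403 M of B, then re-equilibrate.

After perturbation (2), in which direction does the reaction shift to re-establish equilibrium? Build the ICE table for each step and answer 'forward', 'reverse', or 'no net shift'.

Q₀ = 0.5284 vs Keq = 7.6930e-04 ⇒ Q>K, reverse
Step 1:
                    B           X
  init         0.3597      0.4089
  Δ            0.2297     -0.3445
  eq           0.5894     0.06441
  solve Keq expr → x = -0.1148; check Q = 7.6930e-04
Then change container volume by factor 0.8 (V_new/V_old).
Step 2:
                    B           X
  init         0.7367     0.08051
  Δ          0.003682   -0.005522
  eq           0.7404     0.07499
  solve Keq expr → x = -0.001841; check Q = 7.6930e-04
Then add 0.2403 M of B.
Step 3:
                    B           X
  init         0.9807     0.07499
  Δ         -0.009897     0.01485
  eq           0.9708     0.08984
  solve Keq expr → x = 0.004949; check Q = 7.6930e-04

Direction: forward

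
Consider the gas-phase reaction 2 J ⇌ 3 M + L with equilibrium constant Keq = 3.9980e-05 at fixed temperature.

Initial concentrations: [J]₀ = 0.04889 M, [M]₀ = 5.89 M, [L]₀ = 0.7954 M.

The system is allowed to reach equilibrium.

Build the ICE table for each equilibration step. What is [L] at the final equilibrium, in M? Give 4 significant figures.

[L]_eq = 2.4989e-06 M

Q₀ = 6.7997e+04 vs Keq = 3.9980e-05 ⇒ Q>K, reverse
Step 1:
                   J          M          L
  I          0.04889       5.89     0.7954
  C            1.591     -2.386    -0.7954
  E             1.64      3.504 2.4989e-06
  solve Keq expr → x = -0.7954; check Q = 3.9980e-05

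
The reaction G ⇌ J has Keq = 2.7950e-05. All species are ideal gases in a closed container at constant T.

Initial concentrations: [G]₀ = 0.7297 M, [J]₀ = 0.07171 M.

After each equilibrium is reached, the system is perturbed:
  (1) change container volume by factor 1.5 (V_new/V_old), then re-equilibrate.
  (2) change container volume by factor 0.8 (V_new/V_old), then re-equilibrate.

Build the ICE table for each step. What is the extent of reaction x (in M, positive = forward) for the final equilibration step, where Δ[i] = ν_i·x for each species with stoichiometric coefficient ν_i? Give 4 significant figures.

Q₀ = 0.09827 vs Keq = 2.7950e-05 ⇒ Q>K, reverse
Step 1:
                  G         J
  Initial    0.7297   0.07171
  Change    0.07169  -0.07169
  Equil      0.8014 2.2399e-05
  solve Keq expr → x = -0.07169; check Q = 2.7950e-05
Then change container volume by factor 1.5 (V_new/V_old).
Step 2:
                  G         J
  Initial    0.5343 1.4933e-05
  Change          0         0
  Equil      0.5343 1.4933e-05
  solve Keq expr → x = 0; check Q = 2.7950e-05
Then change container volume by factor 0.8 (V_new/V_old).
Step 3:
                  G         J
  Initial    0.6678 1.8666e-05
  Change          0         0
  Equil      0.6678 1.8666e-05
  solve Keq expr → x = 0; check Q = 2.7950e-05

x = 0 M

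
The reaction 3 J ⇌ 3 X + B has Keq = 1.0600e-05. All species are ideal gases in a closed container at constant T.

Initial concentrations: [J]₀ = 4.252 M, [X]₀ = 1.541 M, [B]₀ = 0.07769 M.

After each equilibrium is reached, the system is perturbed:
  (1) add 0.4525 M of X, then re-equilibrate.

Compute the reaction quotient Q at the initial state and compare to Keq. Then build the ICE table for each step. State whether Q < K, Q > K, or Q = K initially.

Q₀ = 0.003698 vs Keq = 1.0600e-05 ⇒ Q>K, reverse
Step 1:
                   J          X          B
  Initial      4.252      1.541    0.07769
  Change      0.2318    -0.2318   -0.07726
  Equil        4.484      1.309 4.2581e-04
  solve Keq expr → x = -0.07726; check Q = 1.0600e-05
Then add 0.4525 M of X.
Step 2:
                   J          X          B
  Initial      4.484      1.762 4.2581e-04
  Change  7.5222e-04 -7.5222e-04 -2.5074e-04
  Equil        4.485      1.761 1.7507e-04
  solve Keq expr → x = -2.5074e-04; check Q = 1.0600e-05

Q₀ = 0.003698; Q > K (proceeds reverse)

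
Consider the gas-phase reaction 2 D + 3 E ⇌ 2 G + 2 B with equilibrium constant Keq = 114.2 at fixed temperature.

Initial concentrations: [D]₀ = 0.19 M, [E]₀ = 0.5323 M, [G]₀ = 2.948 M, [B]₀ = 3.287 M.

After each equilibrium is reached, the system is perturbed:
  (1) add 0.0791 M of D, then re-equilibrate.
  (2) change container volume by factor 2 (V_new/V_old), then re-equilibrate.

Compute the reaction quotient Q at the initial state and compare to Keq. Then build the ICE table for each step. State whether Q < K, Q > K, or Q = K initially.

Q₀ = 1.7246e+04; Q > K (proceeds reverse)

Q₀ = 1.7246e+04 vs Keq = 114.2 ⇒ Q>K, reverse
Step 1:
                   D          E          G          B
  I             0.19     0.5323      2.948      3.287
  C           0.3927     0.5891    -0.3927    -0.3927
  E           0.5827      1.121      2.555      2.894
  solve Keq expr → x = -0.1964; check Q = 114.2
Then add 0.0791 M of D.
Step 2:
                   D          E          G          B
  I           0.6618      1.121      2.555      2.894
  C         -0.02943   -0.04414    0.02943    0.02943
  E           0.6324      1.077      2.585      2.924
  solve Keq expr → x = 0.01471; check Q = 114.2
Then change container volume by factor 2 (V_new/V_old).
Step 3:
                   D          E          G          B
  I           0.3162     0.5386      1.292      1.462
  C          0.04122    0.06183   -0.04122   -0.04122
  E           0.3574     0.6005      1.251      1.421
  solve Keq expr → x = -0.02061; check Q = 114.2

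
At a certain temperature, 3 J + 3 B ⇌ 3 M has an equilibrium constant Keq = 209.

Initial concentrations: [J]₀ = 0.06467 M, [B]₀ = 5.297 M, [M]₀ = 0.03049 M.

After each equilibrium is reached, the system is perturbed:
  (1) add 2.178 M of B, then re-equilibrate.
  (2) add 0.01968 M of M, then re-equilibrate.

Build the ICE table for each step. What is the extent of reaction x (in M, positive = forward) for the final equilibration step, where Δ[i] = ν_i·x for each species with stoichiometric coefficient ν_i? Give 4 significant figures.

Q₀ = 7.0514e-04 vs Keq = 209 ⇒ Q<K, forward
Step 1:
                   J          B          M
  Initial    0.06467      5.297    0.03049
  Change     -0.0617    -0.0617     0.0617
  Equil     0.002967      5.235    0.09219
  solve Keq expr → x = 0.02057; check Q = 209
Then add 2.178 M of B.
Step 2:
                   J          B          M
  Initial   0.002967      7.413    0.09219
  Change  -8.5219e-04 -8.5219e-04 8.5219e-04
  Equil     0.002115      7.412    0.09304
  solve Keq expr → x = 2.8406e-04; check Q = 209
Then add 0.01968 M of M.
Step 3:
                   J          B          M
  Initial   0.002115      7.412     0.1127
  Change  4.3729e-04 4.3729e-04 -4.3729e-04
  Equil     0.002552      7.413     0.1123
  solve Keq expr → x = -1.4576e-04; check Q = 209

x = -1.4576e-04 M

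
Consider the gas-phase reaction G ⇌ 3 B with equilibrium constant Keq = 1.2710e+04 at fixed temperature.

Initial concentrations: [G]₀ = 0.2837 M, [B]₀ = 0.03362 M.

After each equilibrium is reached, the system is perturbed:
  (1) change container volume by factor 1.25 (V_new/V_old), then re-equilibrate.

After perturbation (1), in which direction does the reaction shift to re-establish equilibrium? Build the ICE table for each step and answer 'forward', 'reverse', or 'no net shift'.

Q₀ = 1.3395e-04 vs Keq = 1.2710e+04 ⇒ Q<K, forward
Step 1:
                  G         B
  init       0.2837   0.03362
  Δ         -0.2836    0.8509
  eq      5.4454e-05    0.8846
  solve Keq expr → x = 0.2836; check Q = 1.2710e+04
Then change container volume by factor 1.25 (V_new/V_old).
Step 2:
                  G         B
  init    4.3563e-05    0.7076
  Δ       -1.5677e-05 4.7032e-05
  eq      2.7886e-05    0.7077
  solve Keq expr → x = 1.5677e-05; check Q = 1.2710e+04

Direction: forward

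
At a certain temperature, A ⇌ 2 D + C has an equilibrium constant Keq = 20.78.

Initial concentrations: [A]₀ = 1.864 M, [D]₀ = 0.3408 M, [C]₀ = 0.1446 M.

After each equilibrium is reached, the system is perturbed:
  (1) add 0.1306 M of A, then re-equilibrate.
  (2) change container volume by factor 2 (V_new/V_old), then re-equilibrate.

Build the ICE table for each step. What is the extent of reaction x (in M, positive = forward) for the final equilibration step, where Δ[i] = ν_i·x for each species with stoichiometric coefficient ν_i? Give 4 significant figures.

x = 0.1741 M

Q₀ = 0.00901 vs Keq = 20.78 ⇒ Q<K, forward
Step 1:
                  A         D         C
  I           1.864    0.3408    0.1446
  C          -1.283     2.566     1.283
  E          0.5808     2.907     1.428
  solve Keq expr → x = 1.283; check Q = 20.78
Then add 0.1306 M of A.
Step 2:
                  A         D         C
  I          0.7114     2.907     1.428
  C        -0.05792    0.1158   0.05792
  E          0.6534     3.023     1.486
  solve Keq expr → x = 0.05792; check Q = 20.78
Then change container volume by factor 2 (V_new/V_old).
Step 3:
                  A         D         C
  I          0.3267     1.512    0.7429
  C         -0.1741    0.3482    0.1741
  E          0.1526      1.86     0.917
  solve Keq expr → x = 0.1741; check Q = 20.78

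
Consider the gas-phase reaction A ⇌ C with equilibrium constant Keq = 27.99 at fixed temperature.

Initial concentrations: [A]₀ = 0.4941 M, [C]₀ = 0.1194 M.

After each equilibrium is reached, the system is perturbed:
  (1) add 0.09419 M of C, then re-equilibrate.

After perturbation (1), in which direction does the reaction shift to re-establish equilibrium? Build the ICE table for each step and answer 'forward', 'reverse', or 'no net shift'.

Q₀ = 0.2417 vs Keq = 27.99 ⇒ Q<K, forward
Step 1:
                  A         C
  I          0.4941    0.1194
  C         -0.4729    0.4729
  E         0.02116    0.5923
  solve Keq expr → x = 0.4729; check Q = 27.99
Then add 0.09419 M of C.
Step 2:
                  A         C
  I         0.02116    0.6865
  C        0.003249 -0.003249
  E         0.02441    0.6833
  solve Keq expr → x = -0.003249; check Q = 27.99

Direction: reverse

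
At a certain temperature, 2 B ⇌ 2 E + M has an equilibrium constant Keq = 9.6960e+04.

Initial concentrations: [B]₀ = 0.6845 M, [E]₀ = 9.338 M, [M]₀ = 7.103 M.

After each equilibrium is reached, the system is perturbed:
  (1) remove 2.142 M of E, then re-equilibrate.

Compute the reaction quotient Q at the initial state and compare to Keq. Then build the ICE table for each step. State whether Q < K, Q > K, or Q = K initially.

Q₀ = 1322 vs Keq = 9.6960e+04 ⇒ Q<K, forward
Step 1:
                    B           E           M
  I            0.6845       9.338       7.103
  C           -0.5977      0.5977      0.2988
  E           0.08681       9.936       7.402
  solve Keq expr → x = 0.2988; check Q = 9.6960e+04
Then remove 2.142 M of E.
Step 2:
                    B           E           M
  I           0.08681       7.794       7.402
  C          -0.01851     0.01851    0.009255
  E            0.0683       7.812       7.411
  solve Keq expr → x = 0.009255; check Q = 9.6960e+04

Q₀ = 1322; Q < K (proceeds forward)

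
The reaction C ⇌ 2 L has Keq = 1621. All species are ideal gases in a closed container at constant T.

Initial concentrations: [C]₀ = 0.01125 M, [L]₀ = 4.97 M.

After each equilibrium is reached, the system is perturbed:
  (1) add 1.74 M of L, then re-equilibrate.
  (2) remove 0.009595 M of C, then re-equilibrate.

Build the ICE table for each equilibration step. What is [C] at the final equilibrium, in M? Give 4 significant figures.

Q₀ = 2196 vs Keq = 1621 ⇒ Q>K, reverse
Step 1:
                   C          L
  init       0.01125       4.97
  Δ          0.00394   -0.00788
  eq         0.01519      4.962
  solve Keq expr → x = -0.00394; check Q = 1621
Then add 1.74 M of L.
Step 2:
                   C          L
  init       0.01519      6.702
  Δ          0.01232   -0.02463
  eq         0.02751      6.677
  solve Keq expr → x = -0.01232; check Q = 1621
Then remove 0.009595 M of C.
Step 3:
                   C          L
  init       0.01791      6.677
  Δ          0.00944   -0.01888
  eq         0.02735      6.659
  solve Keq expr → x = -0.00944; check Q = 1621

[C]_eq = 0.02735 M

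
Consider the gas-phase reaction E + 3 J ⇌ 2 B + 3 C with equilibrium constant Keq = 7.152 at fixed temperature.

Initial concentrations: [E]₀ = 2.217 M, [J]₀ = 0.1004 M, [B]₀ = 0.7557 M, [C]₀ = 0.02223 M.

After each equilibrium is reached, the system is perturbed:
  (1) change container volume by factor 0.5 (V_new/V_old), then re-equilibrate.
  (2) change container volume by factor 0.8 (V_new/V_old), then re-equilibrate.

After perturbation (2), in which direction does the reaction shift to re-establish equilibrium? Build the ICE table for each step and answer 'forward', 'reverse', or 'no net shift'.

Direction: reverse

Q₀ = 0.002796 vs Keq = 7.152 ⇒ Q<K, forward
Step 1:
                   E          J          B          C
  Initial      2.217     0.1004     0.7557    0.02223
  Change    -0.02299   -0.06896    0.04598    0.06896
  Equil        2.194    0.03144     0.8017    0.09119
  solve Keq expr → x = 0.02299; check Q = 7.152
Then change container volume by factor 0.5 (V_new/V_old).
Step 2:
                   E          J          B          C
  Initial      4.388    0.06287      1.603     0.1824
  Change    0.003739    0.01122  -0.007478   -0.01122
  Equil        4.392    0.07409      1.596     0.1712
  solve Keq expr → x = -0.003739; check Q = 7.152
Then change container volume by factor 0.8 (V_new/V_old).
Step 3:
                   E          J          B          C
  Initial       5.49    0.09261      1.995      0.214
  Change      0.0016     0.0048    -0.0032    -0.0048
  Equil        5.491    0.09741      1.992     0.2092
  solve Keq expr → x = -0.0016; check Q = 7.152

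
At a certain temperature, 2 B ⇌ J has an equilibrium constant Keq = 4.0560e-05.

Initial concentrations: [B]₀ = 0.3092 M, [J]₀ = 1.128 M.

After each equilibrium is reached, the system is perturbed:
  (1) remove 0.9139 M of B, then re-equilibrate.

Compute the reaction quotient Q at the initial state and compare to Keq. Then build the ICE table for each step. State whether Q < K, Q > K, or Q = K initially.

Q₀ = 11.8 vs Keq = 4.0560e-05 ⇒ Q>K, reverse
Step 1:
                  B         J
  init       0.3092     1.128
  Δ           2.255    -1.128
  eq          2.565 2.6678e-04
  solve Keq expr → x = -1.128; check Q = 4.0560e-05
Then remove 0.9139 M of B.
Step 2:
                  B         J
  init        1.651 2.6678e-04
  Δ       3.1243e-04 -1.5621e-04
  eq          1.651 1.1057e-04
  solve Keq expr → x = -1.5621e-04; check Q = 4.0560e-05

Q₀ = 11.8; Q > K (proceeds reverse)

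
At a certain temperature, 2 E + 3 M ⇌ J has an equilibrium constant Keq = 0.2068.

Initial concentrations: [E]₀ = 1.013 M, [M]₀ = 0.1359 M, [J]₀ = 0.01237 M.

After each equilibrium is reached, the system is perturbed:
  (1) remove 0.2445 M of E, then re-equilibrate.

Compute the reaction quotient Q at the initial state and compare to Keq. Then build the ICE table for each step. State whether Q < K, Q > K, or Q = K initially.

Q₀ = 4.803 vs Keq = 0.2068 ⇒ Q>K, reverse
Step 1:
                   E          M          J
  Initial      1.013     0.1359    0.01237
  Change     0.02257    0.03386   -0.01129
  Equil        1.036     0.1698   0.001085
  solve Keq expr → x = -0.01129; check Q = 0.2068
Then remove 0.2445 M of E.
Step 2:
                   E          M          J
  Initial     0.7911     0.1698   0.001085
  Change  8.7129e-04   0.001307 -4.3564e-04
  Equil       0.7919     0.1711 6.4923e-04
  solve Keq expr → x = -4.3564e-04; check Q = 0.2068

Q₀ = 4.803; Q > K (proceeds reverse)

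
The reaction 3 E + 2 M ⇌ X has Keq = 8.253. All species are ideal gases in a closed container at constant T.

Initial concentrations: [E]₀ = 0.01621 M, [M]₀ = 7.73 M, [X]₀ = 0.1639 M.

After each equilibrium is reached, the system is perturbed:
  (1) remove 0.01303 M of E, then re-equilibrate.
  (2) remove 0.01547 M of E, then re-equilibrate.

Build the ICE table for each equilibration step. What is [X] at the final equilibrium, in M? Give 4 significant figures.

Q₀ = 644 vs Keq = 8.253 ⇒ Q>K, reverse
Step 1:
                   E          M          X
  I          0.01621       7.73     0.1639
  C          0.05041    0.03361    -0.0168
  E          0.06662      7.764     0.1471
  solve Keq expr → x = -0.0168; check Q = 8.253
Then remove 0.01303 M of E.
Step 2:
                   E          M          X
  I          0.05359      7.764     0.1471
  C          0.01236   0.008237  -0.004119
  E          0.06595      7.772      0.143
  solve Keq expr → x = -0.004119; check Q = 8.253
Then remove 0.01547 M of E.
Step 3:
                   E          M          X
  I          0.05048      7.772      0.143
  C          0.01466    0.00977  -0.004885
  E          0.06513      7.782     0.1381
  solve Keq expr → x = -0.004885; check Q = 8.253

[X]_eq = 0.1381 M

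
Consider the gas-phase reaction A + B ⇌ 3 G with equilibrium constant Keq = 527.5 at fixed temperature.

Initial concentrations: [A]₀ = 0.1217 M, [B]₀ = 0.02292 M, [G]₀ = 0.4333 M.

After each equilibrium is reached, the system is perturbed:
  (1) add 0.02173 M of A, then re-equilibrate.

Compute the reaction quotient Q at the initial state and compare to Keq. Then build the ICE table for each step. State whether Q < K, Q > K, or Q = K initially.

Q₀ = 29.16 vs Keq = 527.5 ⇒ Q<K, forward
Step 1:
                  A         B         G
  I          0.1217   0.02292    0.4333
  C        -0.02064  -0.02064   0.06193
  E          0.1011  0.002278    0.4952
  solve Keq expr → x = 0.02064; check Q = 527.5
Then add 0.02173 M of A.
Step 2:
                  A         B         G
  I          0.1228  0.002278    0.4952
  C       -3.8415e-04 -3.8415e-04  0.001152
  E          0.1224  0.001894    0.4964
  solve Keq expr → x = 3.8415e-04; check Q = 527.5

Q₀ = 29.16; Q < K (proceeds forward)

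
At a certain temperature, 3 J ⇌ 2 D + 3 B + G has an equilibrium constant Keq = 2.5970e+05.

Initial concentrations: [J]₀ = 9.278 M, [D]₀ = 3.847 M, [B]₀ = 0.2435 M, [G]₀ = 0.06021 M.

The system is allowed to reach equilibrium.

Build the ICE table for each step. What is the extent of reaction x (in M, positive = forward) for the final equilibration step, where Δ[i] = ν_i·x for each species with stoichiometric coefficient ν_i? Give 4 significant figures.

x = 2.805 M

Q₀ = 1.6108e-05 vs Keq = 2.5970e+05 ⇒ Q<K, forward
Step 1:
                    J           D           B           G
  I             9.278       3.847      0.2435     0.06021
  C            -8.416       5.611       8.416       2.805
  E            0.8621       9.458       8.659       2.865
  solve Keq expr → x = 2.805; check Q = 2.5970e+05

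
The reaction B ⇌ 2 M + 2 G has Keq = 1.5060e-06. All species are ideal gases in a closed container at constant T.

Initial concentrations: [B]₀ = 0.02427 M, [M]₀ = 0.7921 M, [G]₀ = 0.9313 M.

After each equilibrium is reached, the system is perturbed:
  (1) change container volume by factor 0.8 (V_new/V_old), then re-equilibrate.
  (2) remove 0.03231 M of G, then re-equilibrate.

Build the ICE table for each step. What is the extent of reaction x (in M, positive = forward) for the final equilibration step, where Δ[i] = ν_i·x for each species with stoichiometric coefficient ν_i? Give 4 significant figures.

Q₀ = 22.42 vs Keq = 1.5060e-06 ⇒ Q>K, reverse
Step 1:
                   B          M          G
  init       0.02427     0.7921     0.9313
  Δ           0.3933    -0.7866    -0.7866
  eq          0.4176   0.005481     0.1447
  solve Keq expr → x = -0.3933; check Q = 1.5060e-06
Then change container volume by factor 0.8 (V_new/V_old).
Step 2:
                   B          M          G
  init         0.522   0.006851     0.1809
  Δ       9.4630e-04  -0.001893  -0.001893
  eq          0.5229   0.004959      0.179
  solve Keq expr → x = -9.4630e-04; check Q = 1.5060e-06
Then remove 0.03231 M of G.
Step 3:
                   B          M          G
  init        0.5229   0.004959     0.1466
  Δ       -5.2332e-04   0.001047   0.001047
  eq          0.5224   0.006005     0.1477
  solve Keq expr → x = 5.2332e-04; check Q = 1.5060e-06

x = 5.2332e-04 M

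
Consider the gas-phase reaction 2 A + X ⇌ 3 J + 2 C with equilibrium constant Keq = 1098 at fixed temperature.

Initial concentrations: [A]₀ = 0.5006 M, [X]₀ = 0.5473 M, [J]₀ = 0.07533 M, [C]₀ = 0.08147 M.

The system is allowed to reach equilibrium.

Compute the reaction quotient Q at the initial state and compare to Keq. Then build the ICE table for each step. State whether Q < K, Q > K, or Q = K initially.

Q₀ = 2.0687e-05 vs Keq = 1098 ⇒ Q<K, forward
Step 1:
                   A          X          J          C
  Initial     0.5006     0.5473    0.07533    0.08147
  Change      -0.479    -0.2395     0.7185      0.479
  Equil      0.02157     0.3078     0.7939     0.5605
  solve Keq expr → x = 0.2395; check Q = 1098

Q₀ = 2.0687e-05; Q < K (proceeds forward)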